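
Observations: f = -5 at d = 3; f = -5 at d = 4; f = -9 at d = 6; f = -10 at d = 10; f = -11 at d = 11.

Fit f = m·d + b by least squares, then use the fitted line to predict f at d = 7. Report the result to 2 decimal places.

Compute the Gram sums: Σd·d = 282, Σd = 34, Σ1 = 5.
And Σd·f = -310, Σf = -40.
XᵀX·[m, b]ᵀ = Xᵀf becomes [[282, 34]; [34, 5]]·[m, b]ᵀ = [-310, -40]ᵀ.
det = 282·5 − 34² = 254.
m = ((-310)·5 − 34·(-40))/254 = -95/127; b = (282·(-40) − 34·(-310))/254 = -370/127.
At d = 7: f̂ = (-95/127)·(7) + (-370/127)·(1) = -1035/127.

f̂ = -8.15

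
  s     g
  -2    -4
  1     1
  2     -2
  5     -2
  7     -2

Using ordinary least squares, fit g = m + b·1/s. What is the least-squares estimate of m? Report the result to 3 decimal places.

m = -2.635

The normal system MᵀM·[m, b]ᵀ = Mᵀg is [[5, 47/35]; [47/35, 3823/2450]]·[m, b]ᵀ = [-9, 46/35]ᵀ.
Eliminating b: (3823/2450)·(row 1) − (47/35)·(row 2) gives (14697/2450)·m = (3823/2450)·(-9) − (47/35)·(46/35) = -5533/350, so m = -38731/14697.
Then b = ((46/35) − (47/35)·(-38731/14697))/(3823/2450) = 45710/14697.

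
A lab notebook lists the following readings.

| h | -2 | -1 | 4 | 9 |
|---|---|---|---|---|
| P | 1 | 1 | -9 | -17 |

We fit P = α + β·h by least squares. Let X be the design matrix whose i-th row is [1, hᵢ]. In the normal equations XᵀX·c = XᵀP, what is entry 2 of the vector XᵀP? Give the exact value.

-192

Entry 2 ↔ basis h, so (XᵀP)_{2} = Σᵢ (h)·Pᵢ = (-2)·(1) + (-1)·(1) + (4)·(-9) + (9)·(-17) = -192.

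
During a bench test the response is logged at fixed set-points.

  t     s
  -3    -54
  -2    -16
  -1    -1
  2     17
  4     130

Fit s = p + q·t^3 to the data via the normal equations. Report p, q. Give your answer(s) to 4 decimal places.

With design matrix A, AᵀA = [[5, 36]; [36, 4954]] and Aᵀs = [76, 10043]ᵀ.
det = 5·4954 − 36² = 23474.
p = (76·4954 − 36·10043)/23474 = 7478/11737; q = (5·10043 − 36·76)/23474 = 47479/23474.

p = 0.6371, q = 2.0226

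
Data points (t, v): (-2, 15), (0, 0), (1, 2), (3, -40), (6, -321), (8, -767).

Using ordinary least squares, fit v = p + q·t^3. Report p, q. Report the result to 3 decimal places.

p = 1.959, q = -1.501

From the data, Σ1 = 6, Σt^3 = 748, Σt^3·t^3 = 309594.
For Aᵀv: Σv = -1111, Σt^3·v = -463238.
So AᵀA·[p, q]ᵀ = Aᵀv: [[6, 748]; [748, 309594]]·[p, q]ᵀ = [-1111, -463238]ᵀ.
Eliminating q: 309594·(row 1) − 748·(row 2) gives 1298060·p = 309594·(-1111) − 748·(-463238) = 2543090, so p = 254309/129806.
Then q = ((-463238) − 748·(254309/129806))/309594 = -97420/64903.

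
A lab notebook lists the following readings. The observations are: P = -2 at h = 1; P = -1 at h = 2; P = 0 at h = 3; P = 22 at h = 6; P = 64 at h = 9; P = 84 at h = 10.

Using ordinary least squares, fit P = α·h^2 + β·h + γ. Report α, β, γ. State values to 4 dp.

α = 1.1997, β = -3.7213, γ = 0.8718

Normal-equation sums: Σh^2·h^2 = 17955, Σh^2·h = 1981, Σh^2 = 231, Σh·h = 231, Σh = 31, Σ1 = 6.
Moment sums: Σh^2·P = 14370, Σh·P = 1544, ΣP = 167.
AᵀA·[α, β, γ]ᵀ = AᵀP becomes [[17955, 1981, 231]; [1981, 231, 31]; [231, 31, 6]]·[α, β, γ]ᵀ = [14370, 1544, 167]ᵀ.
Inverting the 3×3 Gram matrix, [α, β, γ]ᵀ = [781/651, -2884/775, 2027/2325]ᵀ.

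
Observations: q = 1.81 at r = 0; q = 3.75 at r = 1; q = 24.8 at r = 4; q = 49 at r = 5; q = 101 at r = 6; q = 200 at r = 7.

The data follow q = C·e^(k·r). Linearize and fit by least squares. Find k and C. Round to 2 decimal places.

Let Y = ln q. Fitting Y = k·r + ln C by least squares:
AᵀA = [[127.0000, 23.0000]; [23.0000, 6]], rhs = [98.4032, 18.9312]ᵀ  (here Σr = 23.0000, Σ(r)² = 127.0000, Σln q = 18.9312, Σr·ln q = 98.4032).
Slope k = (n·Σr·ln q − Σr·Σln q)/(n·Σ(r)² − (Σr)²) = (6·98.4032 − 23.0000·18.9312)/233.0000 = 0.66524; ln C = (Σln q − k·Σr)/n = 0.60510, so C = exp(0.60510) = 1.83143.

k = 0.67, C = 1.83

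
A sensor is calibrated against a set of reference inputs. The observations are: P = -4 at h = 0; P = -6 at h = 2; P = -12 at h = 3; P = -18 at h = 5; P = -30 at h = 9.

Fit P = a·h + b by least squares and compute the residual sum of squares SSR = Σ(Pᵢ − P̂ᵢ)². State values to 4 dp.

Sums needed: Σh·h = 119, Σh = 19, Σ1 = 5.
And Σh·P = -408, ΣP = -70.
Determinant 119·5 − 19² = 234.
a = ((-408)·5 − 19·(-70))/234 = -355/117; b = (119·(-70) − 19·(-408))/234 = -289/117.
Residuals: -179/117, 33/13, -50/117, -14/39, -2/9; SSR = 1070/117.

SSR = 9.1453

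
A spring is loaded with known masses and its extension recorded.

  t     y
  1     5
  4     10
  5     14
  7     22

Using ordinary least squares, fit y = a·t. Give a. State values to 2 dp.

a = 2.96

Sums needed: Σt·t = 91.
Moment sums: Σt·y = 269.
a = 269/91 = 2.95604.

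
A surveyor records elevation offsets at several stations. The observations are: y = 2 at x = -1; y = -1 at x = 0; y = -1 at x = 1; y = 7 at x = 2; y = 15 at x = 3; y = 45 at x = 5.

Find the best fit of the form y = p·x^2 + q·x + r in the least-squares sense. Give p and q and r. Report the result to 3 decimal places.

Forming MᵀM = [[724, 160, 40]; [160, 40, 10]; [40, 10, 6]] and Mᵀy = [1289, 281, 67]ᵀ gives MᵀM·[p, q, r]ᵀ = Mᵀy.
Solving the 3×3 system (Gaussian elimination) gives p = 55/28, q = -3/5, r = -13/14.

p = 1.964, q = -0.600, r = -0.929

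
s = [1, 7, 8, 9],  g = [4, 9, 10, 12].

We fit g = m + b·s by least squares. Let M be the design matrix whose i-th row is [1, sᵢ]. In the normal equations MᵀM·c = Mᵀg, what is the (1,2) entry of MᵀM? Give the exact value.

Row 1 ↔ basis 1, column 2 ↔ basis s, so (MᵀM)_{1,2} = Σᵢ s = (1)·(1) + (1)·(7) + (1)·(8) + (1)·(9) = 25.

25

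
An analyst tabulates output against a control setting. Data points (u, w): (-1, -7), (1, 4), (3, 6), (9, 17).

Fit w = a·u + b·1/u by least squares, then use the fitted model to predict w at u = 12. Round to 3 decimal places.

Entries of MᵀM: Σu·u = 92, Σu·1/u = 4, Σ1/u·1/u = 172/81.
Right-hand side: Σu·w = 182, Σ1/u·w = 134/9.
Determinant 92·(172/81) − 4² = 14528/81.
a = (182·(172/81) − 4·(134/9))/(14528/81) = 1655/908; b = (92·(134/9) − 4·182)/(14528/81) = 3249/908.
At u = 12: ŵ = (1655/908)·(12) + (3249/908)·(1/12) = 80523/3632.

ŵ = 22.170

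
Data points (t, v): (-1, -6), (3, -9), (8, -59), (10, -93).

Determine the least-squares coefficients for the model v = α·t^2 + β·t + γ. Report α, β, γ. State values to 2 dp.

α = -1.02, β = 1.26, γ = -3.69

Setting ∂/∂α … = 0 gives: 14178·α + 1538·β + 174·γ = -13163;  1538·α + 174·β + 20·γ = -1423;  174·α + 20·β + 4·γ = -167.
Solving the 3×3 system (Gaussian elimination) gives α = -43705/42842, β = 27053/21421, γ = -79008/21421.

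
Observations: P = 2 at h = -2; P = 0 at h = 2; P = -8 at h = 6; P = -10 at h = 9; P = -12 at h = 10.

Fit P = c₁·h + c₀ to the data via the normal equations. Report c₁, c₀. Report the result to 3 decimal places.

Setting ∂/∂c₁ … = 0 gives: 225·c₁ + 25·c₀ = -262;  25·c₁ + 5·c₀ = -28.
Δ = 225·5 − 25² = 500.
c₁ = ((-262)·5 − 25·(-28))/500 = -61/50; c₀ = (225·(-28) − 25·(-262))/500 = 1/2.

c₁ = -1.220, c₀ = 0.500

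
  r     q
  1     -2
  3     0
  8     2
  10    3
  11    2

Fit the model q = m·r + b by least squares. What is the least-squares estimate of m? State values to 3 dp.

Forming MᵀM = [[295, 33]; [33, 5]] and Mᵀq = [66, 5]ᵀ gives MᵀM·[m, b]ᵀ = Mᵀq.
det = 295·5 − 33² = 386.
m = (66·5 − 33·5)/386 = 165/386; b = (295·5 − 33·66)/386 = -703/386.

m = 0.427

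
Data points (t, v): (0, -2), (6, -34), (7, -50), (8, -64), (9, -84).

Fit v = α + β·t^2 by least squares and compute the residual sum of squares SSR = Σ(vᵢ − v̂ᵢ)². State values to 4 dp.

SSR = 14.4566

With design matrix X, XᵀX = [[5, 230]; [230, 14354]] and Xᵀv = [-234, -14574]ᵀ.
Eliminating β: 14354·(row 1) − 230·(row 2) gives 18870·α = 14354·(-234) − 230·(-14574) = -6816, so α = -1136/3145.
Then β = ((-14574) − 230·(-1136/3145))/14354 = -635/629.
Residuals: -5154/3145, 8506/3145, -539/3145, 3056/3145, -5869/3145; SSR = 45466/3145.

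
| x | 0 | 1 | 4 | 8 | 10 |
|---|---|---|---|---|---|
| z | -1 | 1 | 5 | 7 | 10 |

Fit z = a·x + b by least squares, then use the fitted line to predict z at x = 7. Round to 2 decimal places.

ẑ = 6.82

Setting ∂/∂a … = 0 gives: 181·a + 23·b = 177;  23·a + 5·b = 22.
Eliminating b: 5·(row 1) − 23·(row 2) gives 376·a = 5·177 − 23·22 = 379, so a = 379/376.
Then b = (22 − 23·(379/376))/5 = -89/376.
At x = 7: ẑ = (379/376)·(7) + (-89/376)·(1) = 641/94.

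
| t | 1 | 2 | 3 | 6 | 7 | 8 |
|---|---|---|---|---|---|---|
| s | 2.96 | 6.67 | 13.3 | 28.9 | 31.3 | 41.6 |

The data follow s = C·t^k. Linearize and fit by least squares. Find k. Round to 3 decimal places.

k = 1.254

With ln sᵢ as the transformed response and ln tᵢ as the regressor:
Σln t = 7.6089, Σ(ln t)² = 13.0084, Σln s = 16.1061, Σln t·ln s = 24.6388.
Equations: 13.0084·k + 7.6089·ln C = 24.6388;  7.6089·k + 6·ln C = 16.1061.
Δ = 13.0084·6 − (7.6089)² = 20.1558; k = (24.6388·6 − 7.6089·16.1061)/20.1558 = 1.25440, ln C = (13.0084·16.1061 − 7.6089·24.6388)/20.1558 = 1.09359.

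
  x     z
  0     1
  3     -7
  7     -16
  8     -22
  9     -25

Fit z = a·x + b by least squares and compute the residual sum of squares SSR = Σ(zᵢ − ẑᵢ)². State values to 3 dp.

SSR = 7.381

Setting ∂/∂a … = 0 gives: 203·a + 27·b = -534;  27·a + 5·b = -69.
(Σx·x = 203, Σx = 27, Σ1 = 5, Σx·z = -534, Σz = -69.)
Eliminating b: 5·(row 1) − 27·(row 2) gives 286·a = 5·(-534) − 27·(-69) = -807, so a = -807/286.
Then b = ((-69) − 27·(-807/286))/5 = 411/286.
Residuals: -125/286, 4/143, 331/143, -19/22, -149/143; SSR = 2111/286.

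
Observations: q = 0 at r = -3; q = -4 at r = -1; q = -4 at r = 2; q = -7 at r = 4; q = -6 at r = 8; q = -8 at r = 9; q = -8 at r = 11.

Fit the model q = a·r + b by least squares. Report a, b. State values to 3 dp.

a = -0.486, b = -3.201

With design matrix X, XᵀX = [[296, 30]; [30, 7]] and Xᵀq = [-240, -37]ᵀ.
Determinant 296·7 − 30² = 1172.
a = ((-240)·7 − 30·(-37))/1172 = -285/586; b = (296·(-37) − 30·(-240))/1172 = -938/293.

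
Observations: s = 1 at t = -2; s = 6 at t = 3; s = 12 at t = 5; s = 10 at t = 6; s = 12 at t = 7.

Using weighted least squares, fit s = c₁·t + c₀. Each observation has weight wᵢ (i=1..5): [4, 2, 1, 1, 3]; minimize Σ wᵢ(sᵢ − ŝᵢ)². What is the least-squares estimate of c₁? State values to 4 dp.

The normal system XᵀWX·[c₁, c₀]ᵀ = XᵀWs is [[242, 30]; [30, 11]]·[c₁, c₀]ᵀ = [400, 74]ᵀ.
Δ = 242·11 − 30² = 1762.
c₁ = (400·11 − 30·74)/1762 = 1090/881; c₀ = (242·74 − 30·400)/1762 = 2954/881.

c₁ = 1.2372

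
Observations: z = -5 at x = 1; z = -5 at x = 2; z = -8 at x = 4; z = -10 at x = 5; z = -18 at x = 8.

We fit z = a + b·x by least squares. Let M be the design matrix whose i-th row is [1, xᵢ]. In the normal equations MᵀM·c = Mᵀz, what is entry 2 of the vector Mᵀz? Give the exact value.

-241

Entry 2 ↔ basis x, so (Mᵀz)_{2} = Σᵢ (x)·zᵢ = (1)·(-5) + (2)·(-5) + (4)·(-8) + (5)·(-10) + (8)·(-18) = -241.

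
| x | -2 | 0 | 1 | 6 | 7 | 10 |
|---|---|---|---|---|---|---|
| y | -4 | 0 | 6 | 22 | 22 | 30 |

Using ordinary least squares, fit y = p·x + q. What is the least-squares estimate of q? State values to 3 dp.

q = 1.890

With design matrix M, MᵀM = [[190, 22]; [22, 6]] and Mᵀy = [600, 76]ᵀ.
Determinant 190·6 − 22² = 656.
p = (600·6 − 22·76)/656 = 241/82; q = (190·76 − 22·600)/656 = 155/82.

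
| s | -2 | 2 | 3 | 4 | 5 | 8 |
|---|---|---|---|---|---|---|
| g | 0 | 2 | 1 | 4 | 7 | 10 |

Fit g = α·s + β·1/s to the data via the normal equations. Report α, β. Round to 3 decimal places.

Sums needed: Σs·s = 122, Σs·1/s = 6, Σ1/s·1/s = 10501/14400.
Moment sums: Σs·g = 138, Σ1/s·g = 299/60.
det = 122·(10501/14400) − 6² = 381361/7200.
α = (138·(10501/14400) − 6·(299/60))/(381361/7200) = 509289/381361; β = (122·(299/60) − 6·138)/(381361/7200) = -1584240/381361.

α = 1.335, β = -4.154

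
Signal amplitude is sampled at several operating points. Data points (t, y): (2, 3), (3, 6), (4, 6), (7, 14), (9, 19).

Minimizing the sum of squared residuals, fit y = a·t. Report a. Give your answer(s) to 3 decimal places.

The normal system XᵀX·[a]ᵀ = Xᵀy is [[159]]·[a]ᵀ = [317]ᵀ.
Hence a = 317 / 159 ≈ 1.99371.

a = 1.994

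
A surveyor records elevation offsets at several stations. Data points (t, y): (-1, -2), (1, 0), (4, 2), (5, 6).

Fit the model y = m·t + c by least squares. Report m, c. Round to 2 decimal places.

Entries of AᵀA: Σt·t = 43, Σt = 9, Σ1 = 4.
Moment sums: Σt·y = 40, Σy = 6.
Eliminating c: 4·(row 1) − 9·(row 2) gives 91·m = 4·40 − 9·6 = 106, so m = 106/91.
Then c = (6 − 9·(106/91))/4 = -102/91.

m = 1.16, c = -1.12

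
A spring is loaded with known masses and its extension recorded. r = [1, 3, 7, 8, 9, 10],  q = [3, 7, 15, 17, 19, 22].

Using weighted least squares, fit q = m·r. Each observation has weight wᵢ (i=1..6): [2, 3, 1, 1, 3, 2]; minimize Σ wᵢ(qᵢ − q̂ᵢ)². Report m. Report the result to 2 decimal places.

The normal system AᵀWA·[m]ᵀ = AᵀWq is [[585]]·[m]ᵀ = [1263]ᵀ.
m = 1263/585 = 2.15897.

m = 2.16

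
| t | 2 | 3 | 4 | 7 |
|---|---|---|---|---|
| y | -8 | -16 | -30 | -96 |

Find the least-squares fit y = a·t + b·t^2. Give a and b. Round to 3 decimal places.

a = 0.601, b = -2.043

From the data, Σt·t = 78, Σt·t^2 = 442, Σt^2·t^2 = 2754.
And Σt·y = -856, Σt^2·y = -5360.
So XᵀX·[a, b]ᵀ = Xᵀy: [[78, 442]; [442, 2754]]·[a, b]ᵀ = [-856, -5360]ᵀ.
det = 78·2754 − 442² = 19448.
a = ((-856)·2754 − 442·(-5360))/19448 = 86/143; b = (78·(-5360) − 442·(-856))/19448 = -382/187.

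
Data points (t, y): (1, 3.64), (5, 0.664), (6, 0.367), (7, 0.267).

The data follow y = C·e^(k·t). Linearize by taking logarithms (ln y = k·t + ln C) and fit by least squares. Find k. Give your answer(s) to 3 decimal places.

With ln yᵢ as the transformed response and tᵢ as the regressor:
Sums: Σt = 19.0000, Σ(t)² = 111.0000, Σln y = -1.4404, Σt·ln y = -16.0133.
Normal system: [[111.0000, 19.0000]; [19.0000, 4]]·[k, ln C]ᵀ = [-16.0133, -1.4404]ᵀ.
Δ = 111.0000·4 − (19.0000)² = 83.0000; k = (-16.0133·4 − 19.0000·-1.4404)/83.0000 = -0.44200, ln C = (111.0000·-1.4404 − 19.0000·-16.0133)/83.0000 = 1.73939.

k = -0.442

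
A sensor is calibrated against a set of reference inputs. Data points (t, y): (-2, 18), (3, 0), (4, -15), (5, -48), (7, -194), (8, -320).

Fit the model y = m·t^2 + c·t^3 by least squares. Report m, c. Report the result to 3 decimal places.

m = 3.092, c = -1.010

From the data, Σt^2·t^2 = 7475, Σt^2·t^3 = 53935, Σt^3·t^3 = 400307.
Right-hand side: Σt^2·y = -31354, Σt^3·y = -237486.
det = 7475·400307 − 53935² = 83310600.
m = ((-31354)·400307 − 53935·(-237486))/83310600 = 64395433/20827650; c = (7475·(-237486) − 53935·(-31354))/83310600 = -182891/181110.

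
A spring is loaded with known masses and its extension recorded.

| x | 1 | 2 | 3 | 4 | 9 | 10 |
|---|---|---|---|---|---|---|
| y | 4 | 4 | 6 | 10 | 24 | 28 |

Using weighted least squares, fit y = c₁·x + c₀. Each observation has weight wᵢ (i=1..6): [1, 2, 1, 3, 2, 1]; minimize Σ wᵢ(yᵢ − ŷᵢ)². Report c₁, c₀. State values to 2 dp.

c₁ = 2.82, c₀ = -1.11

Compute the Gram sums: Σwᵢ·x·x = 328, Σwᵢ·x = 48, Σwᵢ·1 = 10.
Moment sums: Σwᵢ·x·y = 870, Σwᵢ·y = 124.
AᵀWA·[c₁, c₀]ᵀ = AᵀWy becomes [[328, 48]; [48, 10]]·[c₁, c₀]ᵀ = [870, 124]ᵀ.
Determinant 328·10 − 48² = 976.
c₁ = (870·10 − 48·124)/976 = 687/244; c₀ = (328·124 − 48·870)/976 = -68/61.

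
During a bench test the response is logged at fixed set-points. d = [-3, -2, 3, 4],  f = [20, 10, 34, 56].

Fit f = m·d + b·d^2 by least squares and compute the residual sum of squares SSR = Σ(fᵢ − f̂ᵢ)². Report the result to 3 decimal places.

With design matrix M, MᵀM = [[38, 56]; [56, 434]] and Mᵀf = [246, 1422]ᵀ.
Eliminating b: 434·(row 1) − 56·(row 2) gives 13356·m = 434·246 − 56·1422 = 27132, so m = 323/159.
Then b = (1422 − 56·(323/159))/434 = 3355/1113.
Residuals: -384/371, 744/371, 288/371, -132/371; SSR = 2160/371.

SSR = 5.822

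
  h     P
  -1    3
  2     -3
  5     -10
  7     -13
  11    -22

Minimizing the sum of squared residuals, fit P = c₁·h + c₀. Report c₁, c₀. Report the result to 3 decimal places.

c₁ = -2.075, c₀ = 0.962

With design matrix X, XᵀX = [[200, 24]; [24, 5]] and XᵀP = [-392, -45]ᵀ.
Determinant 200·5 − 24² = 424.
c₁ = ((-392)·5 − 24·(-45))/424 = -110/53; c₀ = (200·(-45) − 24·(-392))/424 = 51/53.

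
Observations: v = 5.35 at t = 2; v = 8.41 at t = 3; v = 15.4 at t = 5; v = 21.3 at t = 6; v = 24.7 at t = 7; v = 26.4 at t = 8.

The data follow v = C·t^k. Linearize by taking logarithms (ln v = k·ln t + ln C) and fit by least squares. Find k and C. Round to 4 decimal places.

Linearized form: ln v = k·ln t + ln C. From the 6 transformed points,
Σln t = 9.2183, Σ(ln t)² = 15.5987, Σln v = 16.0798, Σln t·ln v = 26.4301.
Equations: 15.5987·k + 9.2183·ln C = 26.4301;  9.2183·k + 6·ln C = 16.0798.
Δ = 15.5987·6 − (9.2183)² = 8.6152; k = (26.4301·6 − 9.2183·16.0798)/8.6152 = 1.20162, ln C = (15.5987·16.0798 − 9.2183·26.4301)/8.6152 = 0.83381, so C = exp(0.83381) = 2.30207.

k = 1.2016, C = 2.3021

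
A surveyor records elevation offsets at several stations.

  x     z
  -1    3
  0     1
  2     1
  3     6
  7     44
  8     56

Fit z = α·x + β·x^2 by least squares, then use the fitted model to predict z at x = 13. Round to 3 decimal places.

ẑ = 160.900

AᵀA·[α, β]ᵀ = Aᵀz reads: 127·α + 889·β = 773;  889·α + 6595·β = 5801.
(Σx·x = 127, Σx·x^2 = 889, Σx^2·x^2 = 6595, Σx·z = 773, Σx^2·z = 5801.)
det = 127·6595 − 889² = 47244.
α = (773·6595 − 889·5801)/47244 = -9859/7874; β = (127·5801 − 889·773)/47244 = 65/62.
At x = 13: ẑ = (-9859/7874)·(13) + (65/62)·(169) = 633464/3937.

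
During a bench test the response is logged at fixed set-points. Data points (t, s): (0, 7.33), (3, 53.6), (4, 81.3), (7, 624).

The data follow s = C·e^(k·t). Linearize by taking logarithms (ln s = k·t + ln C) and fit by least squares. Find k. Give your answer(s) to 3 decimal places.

With ln sᵢ as the transformed response and tᵢ as the regressor:
Over the data: Σt = 14.0000, Σ(t)² = 74.0000, Σln s = 16.8078, Σt·ln s = 74.5903.
Normal system: [[74.0000, 14.0000]; [14.0000, 4]]·[k, ln C]ᵀ = [74.5903, 16.8078]ᵀ.
Δ = 74.0000·4 − (14.0000)² = 100.0000; k = (74.5903·4 − 14.0000·16.8078)/100.0000 = 0.63052, ln C = (74.0000·16.8078 − 14.0000·74.5903)/100.0000 = 1.99515.

k = 0.631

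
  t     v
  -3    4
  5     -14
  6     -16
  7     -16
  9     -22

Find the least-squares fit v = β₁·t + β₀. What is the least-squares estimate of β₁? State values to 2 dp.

β₁ = -2.13

Normal-equation sums: Σt·t = 200, Σt = 24, Σ1 = 5.
And Σt·v = -488, Σv = -64.
So XᵀX·[β₁, β₀]ᵀ = Xᵀv: [[200, 24]; [24, 5]]·[β₁, β₀]ᵀ = [-488, -64]ᵀ.
Determinant 200·5 − 24² = 424.
β₁ = ((-488)·5 − 24·(-64))/424 = -113/53; β₀ = (200·(-64) − 24·(-488))/424 = -136/53.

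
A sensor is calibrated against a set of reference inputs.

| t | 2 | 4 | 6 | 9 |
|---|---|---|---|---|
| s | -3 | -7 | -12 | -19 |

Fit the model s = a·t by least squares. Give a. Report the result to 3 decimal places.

From the data, Σt·t = 137.
Right-hand side: Σt·s = -277.
Normal equations: [[137]]·[a]ᵀ = [-277]ᵀ.
a = (-277)/137 = -2.0219.

a = -2.022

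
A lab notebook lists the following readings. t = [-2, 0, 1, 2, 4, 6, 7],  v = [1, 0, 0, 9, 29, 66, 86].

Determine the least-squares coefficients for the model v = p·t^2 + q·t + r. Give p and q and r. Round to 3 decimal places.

Setting ∂/∂p … = 0 gives: 3986·p + 624·q + 110·r = 7094;  624·p + 110·q + 18·r = 1130;  110·p + 18·q + 7·r = 191.
Inverting the 3×3 Gram matrix, [p, q, r]ᵀ = [74924/48041, 80540/48041, -10521/6863]ᵀ.

p = 1.560, q = 1.676, r = -1.533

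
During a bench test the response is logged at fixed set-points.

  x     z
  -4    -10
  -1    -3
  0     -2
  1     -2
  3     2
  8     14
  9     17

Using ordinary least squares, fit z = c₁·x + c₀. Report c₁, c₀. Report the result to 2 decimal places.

From the data, Σx·x = 172, Σx = 16, Σ1 = 7.
For Mᵀz: Σx·z = 312, Σz = 16.
Determinant 172·7 − 16² = 948.
c₁ = (312·7 − 16·16)/948 = 482/237; c₀ = (172·16 − 16·312)/948 = -560/237.

c₁ = 2.03, c₀ = -2.36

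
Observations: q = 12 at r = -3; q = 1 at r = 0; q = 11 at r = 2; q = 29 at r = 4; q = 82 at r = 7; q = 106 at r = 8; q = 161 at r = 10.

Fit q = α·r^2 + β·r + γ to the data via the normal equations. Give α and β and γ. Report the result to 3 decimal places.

α = 1.487, β = 1.076, γ = 1.708

The normal system AᵀA·[α, β, γ]ᵀ = Aᵀq is [[16850, 1900, 242]; [1900, 242, 28]; [242, 28, 7]]·[α, β, γ]ᵀ = [27518, 3134, 402]ᵀ.
Solving the 3×3 system (Gaussian elimination) gives α = 609709/409953, β = 441073/409953, γ = 233404/136651.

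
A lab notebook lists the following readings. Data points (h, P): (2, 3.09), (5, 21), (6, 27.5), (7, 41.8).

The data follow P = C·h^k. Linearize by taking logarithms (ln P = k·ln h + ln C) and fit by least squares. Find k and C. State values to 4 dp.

Taking logs, ln P = k·ln h + ln C, so regress ln P on ln h.
Σln h = 6.0403, Σ(ln h)² = 10.0677, Σln P = 11.2198, Σln h·ln P = 18.8841.
Normal system: [[10.0677, 6.0403]; [6.0403, 4]]·[k, ln C]ᵀ = [18.8841, 11.2198]ᵀ.
Solving (det = 3.7862): k = 2.05114, ln C = -0.29240, so C = exp(-0.29240) = 0.74647.

k = 2.0511, C = 0.7465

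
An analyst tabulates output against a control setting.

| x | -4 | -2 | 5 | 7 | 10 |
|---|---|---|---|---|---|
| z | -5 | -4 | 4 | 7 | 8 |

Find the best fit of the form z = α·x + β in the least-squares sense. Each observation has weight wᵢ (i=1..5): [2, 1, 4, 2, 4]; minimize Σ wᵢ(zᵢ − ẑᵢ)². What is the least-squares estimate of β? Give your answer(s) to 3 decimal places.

Setting ∂/∂α … = 0 gives: 634·α + 64·β = 546;  64·α + 13·β = 48.
Determinant 634·13 − 64² = 4146.
α = (546·13 − 64·48)/4146 = 671/691; β = (634·48 − 64·546)/4146 = -752/691.

β = -1.088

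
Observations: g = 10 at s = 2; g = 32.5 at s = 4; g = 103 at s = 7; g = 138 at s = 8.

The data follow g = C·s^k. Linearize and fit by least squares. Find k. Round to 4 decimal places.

Let Y = ln g. Fitting Y = k·ln s + ln C by least squares:
Sums: Σln s = 6.1048, Σ(ln s)² = 10.5129, Σln g = 15.3458, Σln s·ln g = 25.6868.
Normal system: [[10.5129, 6.1048]; [6.1048, 4]]·[k, ln C]ᵀ = [25.6868, 15.3458]ᵀ.
Δ = 10.5129·4 − (6.1048)² = 4.7831; k = (25.6868·4 − 6.1048·15.3458)/4.7831 = 1.89500, ln C = (10.5129·15.3458 − 6.1048·25.6868)/4.7831 = 0.94431.

k = 1.8950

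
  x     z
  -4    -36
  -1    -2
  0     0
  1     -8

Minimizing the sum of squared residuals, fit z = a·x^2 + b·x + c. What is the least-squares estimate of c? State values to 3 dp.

c = -1.326

Compute the Gram sums: Σx^2·x^2 = 258, Σx^2·x = -64, Σx^2 = 18, Σx·x = 18, Σx = -4, Σ1 = 4.
And Σx^2·z = -586, Σx·z = 138, Σz = -46.
Row-reducing yields a = -537/181, b = -575/181, c = -240/181.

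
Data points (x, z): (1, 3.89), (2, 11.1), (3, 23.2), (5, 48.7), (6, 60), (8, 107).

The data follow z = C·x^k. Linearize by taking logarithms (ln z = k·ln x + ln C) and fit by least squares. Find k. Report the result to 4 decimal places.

With ln zᵢ as the transformed response and ln xᵢ as the regressor:
Sums: Σln x = 7.2724, Σ(ln x)² = 11.8122, Σln z = 19.5624, Σln x·ln z = 28.4293.
Normal system: [[11.8122, 7.2724]; [7.2724, 6]]·[k, ln C]ᵀ = [28.4293, 19.5624]ᵀ.
Solving (det = 17.9853): k = 1.57409, ln C = 1.35249.

k = 1.5741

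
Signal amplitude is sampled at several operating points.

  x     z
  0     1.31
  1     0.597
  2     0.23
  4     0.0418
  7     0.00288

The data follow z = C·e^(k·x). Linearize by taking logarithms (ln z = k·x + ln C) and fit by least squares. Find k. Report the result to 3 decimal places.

Linearized form: ln z = k·x + ln C. From the 5 transformed points,
Σx = 14.0000, Σ(x)² = 70.0000, Σln z = -10.7403, Σx·ln z = -57.1044.
Normal system: [[70.0000, 14.0000]; [14.0000, 5]]·[k, ln C]ᵀ = [-57.1044, -10.7403]ᵀ.
Δ = 70.0000·5 − (14.0000)² = 154.0000; k = (-57.1044·5 − 14.0000·-10.7403)/154.0000 = -0.87765, ln C = (70.0000·-10.7403 − 14.0000·-57.1044)/154.0000 = 0.30935.

k = -0.878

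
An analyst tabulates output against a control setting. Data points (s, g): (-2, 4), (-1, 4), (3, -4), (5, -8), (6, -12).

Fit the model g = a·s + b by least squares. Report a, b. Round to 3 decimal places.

With design matrix X, XᵀX = [[75, 11]; [11, 5]] and Xᵀg = [-136, -16]ᵀ.
Eliminating b: 5·(row 1) − 11·(row 2) gives 254·a = 5·(-136) − 11·(-16) = -504, so a = -252/127.
Then b = ((-16) − 11·(-252/127))/5 = 148/127.

a = -1.984, b = 1.165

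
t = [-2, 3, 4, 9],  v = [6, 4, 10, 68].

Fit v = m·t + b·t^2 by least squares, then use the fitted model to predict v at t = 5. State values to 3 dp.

v̂ = 17.791

Compute the Gram sums: Σt·t = 110, Σt·t^2 = 812, Σt^2·t^2 = 6914.
And Σt·v = 652, Σt^2·v = 5728.
Determinant 110·6914 − 812² = 101196.
m = (652·6914 − 812·5728)/101196 = -1326/937; b = (110·5728 − 812·652)/101196 = 932/937.
At t = 5: v̂ = (-1326/937)·(5) + (932/937)·(25) = 16670/937.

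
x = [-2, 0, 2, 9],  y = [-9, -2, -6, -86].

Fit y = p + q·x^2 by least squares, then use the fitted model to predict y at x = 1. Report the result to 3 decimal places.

Forming AᵀA = [[4, 89]; [89, 6593]] and Aᵀy = [-103, -7026]ᵀ gives AᵀA·[p, q]ᵀ = Aᵀy.
det = 4·6593 − 89² = 18451.
p = ((-103)·6593 − 89·(-7026))/18451 = -53765/18451; q = (4·(-7026) − 89·(-103))/18451 = -18937/18451.
At x = 1: ŷ = (-53765/18451)·(1) + (-18937/18451)·(1) = -72702/18451.

ŷ = -3.940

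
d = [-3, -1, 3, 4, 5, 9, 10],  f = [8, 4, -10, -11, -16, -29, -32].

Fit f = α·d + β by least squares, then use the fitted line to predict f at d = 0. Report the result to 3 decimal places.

f̂ = -0.130

Normal-equation sums: Σd·d = 241, Σd = 27, Σ1 = 7.
And Σd·f = -763, Σf = -86.
Normal equations: [[241, 27]; [27, 7]]·[α, β]ᵀ = [-763, -86]ᵀ.
det = 241·7 − 27² = 958.
α = ((-763)·7 − 27·(-86))/958 = -3019/958; β = (241·(-86) − 27·(-763))/958 = -125/958.
At d = 0: f̂ = (-3019/958)·(0) + (-125/958)·(1) = -125/958.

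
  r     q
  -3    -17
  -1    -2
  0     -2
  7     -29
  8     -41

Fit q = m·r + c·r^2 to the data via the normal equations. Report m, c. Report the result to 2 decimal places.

XᵀX·[m, c]ᵀ = Xᵀq reads: 123·m + 827·c = -478;  827·m + 6579·c = -4200.
(Σr·r = 123, Σr·r^2 = 827, Σr^2·r^2 = 6579, Σr·q = -478, Σr^2·q = -4200.)
det = 123·6579 − 827² = 125288.
m = ((-478)·6579 − 827·(-4200))/125288 = 164319/62644; c = (123·(-4200) − 827·(-478))/125288 = -60647/62644.

m = 2.62, c = -0.97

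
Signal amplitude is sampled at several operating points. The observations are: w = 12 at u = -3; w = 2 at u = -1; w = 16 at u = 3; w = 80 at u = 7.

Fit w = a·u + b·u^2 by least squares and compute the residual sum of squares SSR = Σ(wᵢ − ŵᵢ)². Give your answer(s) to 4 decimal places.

Forming XᵀX = [[68, 342]; [342, 2564]] and Xᵀw = [570, 4174]ᵀ gives XᵀX·[a, b]ᵀ = Xᵀw.
Determinant 68·2564 − 342² = 57388.
a = (570·2564 − 342·4174)/57388 = 8493/14347; b = (68·4174 − 342·570)/57388 = 22223/14347.
Residuals: -2364/14347, 14964/14347, 4066/14347, -618/14347; SSR = 17176/14347.

SSR = 1.1972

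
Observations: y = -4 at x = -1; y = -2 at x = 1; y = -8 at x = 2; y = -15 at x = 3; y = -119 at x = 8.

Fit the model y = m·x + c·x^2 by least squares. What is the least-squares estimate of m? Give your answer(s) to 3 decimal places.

m = 0.604

The normal system AᵀA·[m, c]ᵀ = Aᵀy is [[79, 547]; [547, 4195]]·[m, c]ᵀ = [-1011, -7789]ᵀ.
Δ = 79·4195 − 547² = 32196.
m = ((-1011)·4195 − 547·(-7789))/32196 = 9719/16098; c = (79·(-7789) − 547·(-1011))/32196 = -31157/16098.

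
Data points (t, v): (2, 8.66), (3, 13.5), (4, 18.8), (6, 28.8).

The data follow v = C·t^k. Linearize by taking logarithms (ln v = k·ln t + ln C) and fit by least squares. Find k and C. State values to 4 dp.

k = 1.0975, C = 4.0566

Let Y = ln v. Fitting Y = k·ln t + ln C by least squares:
Σln t = 4.9698, Σ(ln t)² = 6.8196, Σln v = 11.0556, Σln t·ln v = 14.4438.
Equations: 6.8196·k + 4.9698·ln C = 14.4438;  4.9698·k + 4·ln C = 11.0556.
Solving (det = 2.5794): k = 1.09748, ln C = 1.40034, so C = exp(1.40034) = 4.05659.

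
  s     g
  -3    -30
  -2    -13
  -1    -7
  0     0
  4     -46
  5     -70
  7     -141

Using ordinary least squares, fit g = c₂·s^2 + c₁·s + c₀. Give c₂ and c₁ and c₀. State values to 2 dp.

Normal-equation sums: Σs^2·s^2 = 3380, Σs^2·s = 496, Σs^2 = 104, Σs·s = 104, Σs = 10, Σ1 = 7.
Moment sums: Σs^2·g = -9724, Σs·g = -1398, Σg = -307.
Row-reducing yields c₂ = -56809/19209, c₁ = 767/1011, c₀ = -6417/6403.

c₂ = -2.96, c₁ = 0.76, c₀ = -1.00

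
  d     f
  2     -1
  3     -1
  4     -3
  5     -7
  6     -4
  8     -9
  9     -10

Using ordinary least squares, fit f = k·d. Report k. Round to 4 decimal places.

With design matrix M, MᵀM = [[235]] and Mᵀf = [-238]ᵀ.
k = (-238)/235 = -1.01277.

k = -1.0128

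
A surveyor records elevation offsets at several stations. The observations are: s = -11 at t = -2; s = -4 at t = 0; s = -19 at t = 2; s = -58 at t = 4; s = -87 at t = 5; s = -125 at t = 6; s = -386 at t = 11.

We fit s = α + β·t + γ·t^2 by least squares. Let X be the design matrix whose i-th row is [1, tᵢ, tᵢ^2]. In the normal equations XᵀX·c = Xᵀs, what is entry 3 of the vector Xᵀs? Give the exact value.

-54429

Entry 3 ↔ basis t^2, so (Xᵀs)_{3} = Σᵢ (t^2)·sᵢ = (4)·(-11) + (0)·(-4) + (4)·(-19) + (16)·(-58) + (25)·(-87) + (36)·(-125) + (121)·(-386) = -54429.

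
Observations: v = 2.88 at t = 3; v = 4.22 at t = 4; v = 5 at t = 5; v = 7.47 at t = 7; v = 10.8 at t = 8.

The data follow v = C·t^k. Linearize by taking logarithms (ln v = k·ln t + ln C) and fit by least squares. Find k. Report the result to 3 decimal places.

Let Y = ln v. Fitting Y = k·ln t + ln C by least squares:
Over the data: Σln t = 8.1197, Σ(ln t)² = 13.8297, Σln v = 8.4975, Σln t·ln v = 14.6096.
Normal system: [[13.8297, 8.1197]; [8.1197, 5]]·[k, ln C]ᵀ = [14.6096, 8.4975]ᵀ.
Solving (det = 3.2190): k = 1.25838, ln C = -0.34403.

k = 1.258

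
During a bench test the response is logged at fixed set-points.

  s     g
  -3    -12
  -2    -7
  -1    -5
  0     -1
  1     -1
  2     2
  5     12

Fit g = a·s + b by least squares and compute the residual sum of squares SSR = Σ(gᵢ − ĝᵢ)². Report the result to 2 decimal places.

SSR = 7.91

XᵀX·[a, b]ᵀ = Xᵀg reads: 44·a + 2·b = 118;  2·a + 7·b = -12.
(Σs·s = 44, Σs = 2, Σ1 = 7, Σs·g = 118, Σg = -12.)
det = 44·7 − 2² = 304.
a = (118·7 − 2·(-12))/304 = 425/152; b = (44·(-12) − 2·118)/304 = -191/76.
Residuals: -167/152, 21/19, 47/152, 115/76, -195/152, -41/38, 81/152; SSR = 601/76.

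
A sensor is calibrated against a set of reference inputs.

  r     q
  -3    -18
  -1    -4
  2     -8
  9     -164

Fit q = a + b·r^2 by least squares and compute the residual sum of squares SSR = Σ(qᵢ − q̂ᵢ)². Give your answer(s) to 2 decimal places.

SSR = 2.92

XᵀX·[a, b]ᵀ = Xᵀq reads: 4·a + 95·b = -194;  95·a + 6659·b = -13482.
(Σ1 = 4, Σr^2 = 95, Σr^2·r^2 = 6659, Σq = -194, Σr^2·q = -13482.)
Δ = 4·6659 − 95² = 17611.
a = ((-194)·6659 − 95·(-13482))/17611 = -11056/17611; b = (4·(-13482) − 95·(-194))/17611 = -35498/17611.
Residuals: 13540/17611, -23890/17611, 12160/17611, -1810/17611; SSR = 51400/17611.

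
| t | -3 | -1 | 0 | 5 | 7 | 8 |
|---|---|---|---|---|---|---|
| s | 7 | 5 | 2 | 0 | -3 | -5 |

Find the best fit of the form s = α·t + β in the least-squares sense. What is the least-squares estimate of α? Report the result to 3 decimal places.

α = -0.978

The normal equations are: 148·α + 16·β = -87;  16·α + 6·β = 6.
(Σt·t = 148, Σt = 16, Σ1 = 6, Σt·s = -87, Σs = 6.)
Determinant 148·6 − 16² = 632.
α = ((-87)·6 − 16·6)/632 = -309/316; β = (148·6 − 16·(-87))/632 = 285/79.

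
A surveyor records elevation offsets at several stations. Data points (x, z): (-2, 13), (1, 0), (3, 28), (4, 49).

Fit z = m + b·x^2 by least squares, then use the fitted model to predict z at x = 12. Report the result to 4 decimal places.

Sums needed: Σ1 = 4, Σx^2 = 30, Σx^2·x^2 = 354.
And Σz = 90, Σx^2·z = 1088.
So AᵀA·[m, b]ᵀ = Aᵀz: [[4, 30]; [30, 354]]·[m, b]ᵀ = [90, 1088]ᵀ.
det = 4·354 − 30² = 516.
m = (90·354 − 30·1088)/516 = -65/43; b = (4·1088 − 30·90)/516 = 413/129.
At x = 12: ẑ = (-65/43)·(1) + (413/129)·(144) = 19759/43.

ẑ = 459.5116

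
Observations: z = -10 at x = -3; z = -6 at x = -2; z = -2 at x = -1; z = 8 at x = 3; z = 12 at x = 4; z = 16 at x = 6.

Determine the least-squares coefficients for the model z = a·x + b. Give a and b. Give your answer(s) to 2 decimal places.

a = 2.86, b = -0.33

Forming AᵀA = [[75, 7]; [7, 6]] and Aᵀz = [212, 18]ᵀ gives AᵀA·[a, b]ᵀ = Aᵀz.
det = 75·6 − 7² = 401.
a = (212·6 − 7·18)/401 = 1146/401; b = (75·18 − 7·212)/401 = -134/401.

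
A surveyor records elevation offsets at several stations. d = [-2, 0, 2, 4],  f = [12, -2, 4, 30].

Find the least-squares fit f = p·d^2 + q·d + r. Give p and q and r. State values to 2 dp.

Sums needed: Σd^2·d^2 = 288, Σd^2·d = 64, Σd^2 = 24, Σd·d = 24, Σd = 4, Σ1 = 4.
For Xᵀf: Σd^2·f = 544, Σd·f = 104, Σf = 44.
Normal equations: [[288, 64, 24]; [64, 24, 4]; [24, 4, 4]]·[p, q, r]ᵀ = [544, 104, 44]ᵀ.
Inverting the 3×3 Gram matrix, [p, q, r]ᵀ = [5/2, -2, -2]ᵀ.

p = 2.50, q = -2.00, r = -2.00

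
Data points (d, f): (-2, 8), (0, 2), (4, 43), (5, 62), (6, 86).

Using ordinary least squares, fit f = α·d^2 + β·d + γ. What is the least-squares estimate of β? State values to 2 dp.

Entries of AᵀA: Σd^2·d^2 = 2193, Σd^2·d = 397, Σd^2 = 81, Σd·d = 81, Σd = 13, Σ1 = 5.
Moment sums: Σd^2·f = 5366, Σd·f = 982, Σf = 201.
Normal equations: [[2193, 397, 81]; [397, 81, 13]; [81, 13, 5]]·[α, β, γ]ᵀ = [5366, 982, 201]ᵀ.
Solving the 3×3 system (Gaussian elimination) gives α = 8719/4268, β = 1777/1067, γ = 11845/4268.

β = 1.67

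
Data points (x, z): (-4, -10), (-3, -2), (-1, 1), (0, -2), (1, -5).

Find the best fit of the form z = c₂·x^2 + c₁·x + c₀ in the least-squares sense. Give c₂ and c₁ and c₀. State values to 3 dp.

Entries of MᵀM: Σx^2·x^2 = 339, Σx^2·x = -91, Σx^2 = 27, Σx·x = 27, Σx = -7, Σ1 = 5.
And Σx^2·z = -182, Σx·z = 40, Σz = -18.
MᵀM·[c₂, c₁, c₀]ᵀ = Mᵀz becomes [[339, -91, 27]; [-91, 27, -7]; [27, -7, 5]]·[c₂, c₁, c₀]ᵀ = [-182, 40, -18]ᵀ.
Inverting the 3×3 Gram matrix, [c₂, c₁, c₀]ᵀ = [-839/616, -295/88, -289/308]ᵀ.

c₂ = -1.362, c₁ = -3.352, c₀ = -0.938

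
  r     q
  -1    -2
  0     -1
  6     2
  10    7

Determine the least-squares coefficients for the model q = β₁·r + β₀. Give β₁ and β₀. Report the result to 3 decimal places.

Forming XᵀX = [[137, 15]; [15, 4]] and Xᵀq = [84, 6]ᵀ gives XᵀX·[β₁, β₀]ᵀ = Xᵀq.
Eliminating β₀: 4·(row 1) − 15·(row 2) gives 323·β₁ = 4·84 − 15·6 = 246, so β₁ = 246/323.
Then β₀ = (6 − 15·(246/323))/4 = -438/323.

β₁ = 0.762, β₀ = -1.356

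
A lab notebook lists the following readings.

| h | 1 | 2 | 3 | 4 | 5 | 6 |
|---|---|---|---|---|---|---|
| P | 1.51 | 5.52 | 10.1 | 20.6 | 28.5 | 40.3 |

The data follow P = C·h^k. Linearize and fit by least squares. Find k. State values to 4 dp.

k = 1.8348

With ln Pᵢ as the transformed response and ln hᵢ as the regressor:
Over the data: Σln h = 6.5793, Σ(ln h)² = 9.4099, Σln P = 14.5046, Σln h·ln P = 19.9331.
Normal system: [[9.4099, 6.5793]; [6.5793, 6]]·[k, ln C]ᵀ = [19.9331, 14.5046]ᵀ.
Δ = 9.4099·6 − (6.5793)² = 13.1729; k = (19.9331·6 − 6.5793·14.5046)/13.1729 = 1.83479, ln C = (9.4099·14.5046 − 6.5793·19.9331)/13.1729 = 0.40550.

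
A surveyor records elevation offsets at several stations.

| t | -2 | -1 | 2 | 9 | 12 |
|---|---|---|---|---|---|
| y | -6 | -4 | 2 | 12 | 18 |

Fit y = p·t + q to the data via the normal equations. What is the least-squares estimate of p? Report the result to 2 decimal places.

Normal-equation sums: Σt·t = 234, Σt = 20, Σ1 = 5.
And Σt·y = 344, Σy = 22.
Δ = 234·5 − 20² = 770.
p = (344·5 − 20·22)/770 = 128/77; q = (234·22 − 20·344)/770 = -866/385.

p = 1.66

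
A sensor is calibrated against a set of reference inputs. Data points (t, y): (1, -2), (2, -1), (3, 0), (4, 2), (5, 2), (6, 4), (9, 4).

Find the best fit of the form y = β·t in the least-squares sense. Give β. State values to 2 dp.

Compute the Gram sums: Σt·t = 172.
For Xᵀy: Σt·y = 74.
So XᵀX·[β]ᵀ = Xᵀy: [[172]]·[β]ᵀ = [74]ᵀ.
Hence β = 74 / 172 ≈ 0.430233.

β = 0.43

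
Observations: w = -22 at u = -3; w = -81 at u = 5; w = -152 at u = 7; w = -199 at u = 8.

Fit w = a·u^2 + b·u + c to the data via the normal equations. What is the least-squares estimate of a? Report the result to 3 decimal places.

Entries of XᵀX: Σu^2·u^2 = 7203, Σu^2·u = 953, Σu^2 = 147, Σu·u = 147, Σu = 17, Σ1 = 4.
Right-hand side: Σu^2·w = -22407, Σu·w = -2995, Σw = -454.
XᵀX·[a, b, c]ᵀ = Xᵀw becomes [[7203, 953, 147]; [953, 147, 17]; [147, 17, 4]]·[a, b, c]ᵀ = [-22407, -2995, -454]ᵀ.
Inverting the 3×3 Gram matrix, [a, b, c]ᵀ = [-12001/4132, -80577/53716, -5209/13429]ᵀ.

a = -2.904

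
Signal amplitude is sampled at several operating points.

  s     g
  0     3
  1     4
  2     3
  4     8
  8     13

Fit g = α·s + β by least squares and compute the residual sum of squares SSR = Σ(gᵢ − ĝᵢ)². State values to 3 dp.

With design matrix M, MᵀM = [[85, 15]; [15, 5]] and Mᵀg = [146, 31]ᵀ.
Eliminating β: 5·(row 1) − 15·(row 2) gives 200·α = 5·146 − 15·31 = 265, so α = 53/40.
Then β = (31 − 15·(53/40))/5 = 89/40.
Residuals: 31/40, 9/20, -15/8, 19/40, 7/40; SSR = 183/40.

SSR = 4.575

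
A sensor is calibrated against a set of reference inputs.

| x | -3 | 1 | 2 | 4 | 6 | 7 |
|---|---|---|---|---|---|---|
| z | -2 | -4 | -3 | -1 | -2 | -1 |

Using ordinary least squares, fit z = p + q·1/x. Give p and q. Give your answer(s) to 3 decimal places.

The normal equations are: 6·p + (145/84)·q = -13;  (145/84)·p + (10385/7056)·q = -467/84.
(Σ1 = 6, Σ1/x = 145/84, Σ1/x·1/x = 10385/7056, Σz = -13, Σ1/x·z = -467/84.)
Δ = 6·(10385/7056) − (145/84)² = 41285/7056.
p = ((-13)·(10385/7056) − (145/84)·(-467/84))/(41285/7056) = -13458/8257; q = (6·(-467/84) − (145/84)·(-13))/(41285/7056) = -77028/41285.

p = -1.630, q = -1.866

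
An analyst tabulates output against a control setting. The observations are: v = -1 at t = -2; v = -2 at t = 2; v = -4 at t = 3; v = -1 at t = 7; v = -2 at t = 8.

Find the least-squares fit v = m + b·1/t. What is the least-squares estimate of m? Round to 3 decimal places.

The normal equations are: 5·m + (101/168)·b = -10;  (101/168)·m + (18265/28224)·b = -187/84.
(Σ1 = 5, Σ1/t = 101/168, Σ1/t·1/t = 18265/28224, Σv = -10, Σ1/t·v = -187/84.)
det = 5·(18265/28224) − (101/168)² = 20281/7056.
m = ((-10)·(18265/28224) − (101/168)·(-187/84))/(20281/7056) = -36219/20281; b = (5·(-187/84) − (101/168)·(-10))/(20281/7056) = -36120/20281.

m = -1.786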